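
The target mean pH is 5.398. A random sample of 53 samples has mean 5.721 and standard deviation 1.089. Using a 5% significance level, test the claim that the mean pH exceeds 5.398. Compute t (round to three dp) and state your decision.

H0: μ = 5.398; H1: μ > 5.398 (one-sample t-test, right-tailed).
t = (x̄ − μ₀)/(s/√n) = (5.721 − 5.398)/(1.089/√53) = 2.159
df = n − 1 = 52
p-value = P(T ≥ 2.159) ≈ 0.018
Since p ≈ 0.018 < α = 0.05, reject H0; the evidence is statistically significant.

t = 2.159; reject H0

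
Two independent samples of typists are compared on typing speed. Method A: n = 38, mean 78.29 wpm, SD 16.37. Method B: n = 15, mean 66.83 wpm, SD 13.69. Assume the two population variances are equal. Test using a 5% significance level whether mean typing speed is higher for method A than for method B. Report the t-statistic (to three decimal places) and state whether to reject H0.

t = 2.397; reject H0

Let group 1 = method A, group 2 = method B. H0: μ_1 = μ_2; H1: μ_1 > μ_2 (two-sample pooled-variance t-test, right-tailed).
s_p² = [(38−1)·16.37² + (15−1)·13.69²]/(38+15−2) = 245.862
t = (78.29 − 66.83)/√[245.862·(1/38 + 1/15)] = 2.397
df = n₁ + n₂ − 2 = 51
p-value = P(T ≥ 2.397) ≈ 0.010
Since p ≈ 0.010 < α = 0.05, reject H0; the evidence is statistically significant.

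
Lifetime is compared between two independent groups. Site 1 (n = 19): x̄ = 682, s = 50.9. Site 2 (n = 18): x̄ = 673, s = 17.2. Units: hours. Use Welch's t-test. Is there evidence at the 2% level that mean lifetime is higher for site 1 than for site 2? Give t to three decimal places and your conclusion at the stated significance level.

Let group 1 = site 1, group 2 = site 2. H0: μ_1 = μ_2; H1: μ_1 > μ_2 (Welch's two-sample t-test, right-tailed).
t = (x̄_1 − x̄_2)/√(s_1²/n_1 + s_2²/n_2) = (682 − 673)/√(50.9²/19 + 17.2²/18) = 0.728
Welch–Satterthwaite df ≈ 22.26
p-value = P(T ≥ 0.728) ≈ 0.237
Since p ≈ 0.237 > α = 0.02, fail to reject H0; the evidence is not statistically significant.

t = 0.728; fail to reject H0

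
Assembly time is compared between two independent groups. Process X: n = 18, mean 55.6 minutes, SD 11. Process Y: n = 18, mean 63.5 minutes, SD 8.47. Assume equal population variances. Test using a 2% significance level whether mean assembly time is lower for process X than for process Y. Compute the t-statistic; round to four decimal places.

Let group 1 = process X, group 2 = process Y. H0: μ_1 = μ_2; H1: μ_1 < μ_2 (two-sample pooled-variance t-test, left-tailed).
s_p² = [(18−1)·11² + (18−1)·8.47²]/(18+18−2) = 96.3705
t = (55.6 − 63.5)/√[96.3705·(1/18 + 1/18)] = -2.4142
df = n₁ + n₂ − 2 = 34
p-value = P(T ≤ -2.4142) ≈ 0.0107
Since p ≈ 0.0107 < α = 0.02, reject H0; the data support H1.

-2.4142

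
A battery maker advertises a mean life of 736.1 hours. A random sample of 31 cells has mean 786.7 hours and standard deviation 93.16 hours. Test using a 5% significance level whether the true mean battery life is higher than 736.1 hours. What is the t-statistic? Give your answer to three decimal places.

3.024

H0: μ = 736.1; H1: μ > 736.1 (one-sample t-test, right-tailed).
t = (x̄ − μ₀)/(s/√n) = (786.7 − 736.1)/(93.16/√31) = 3.024
df = n − 1 = 30
p-value = P(T ≥ 3.024) ≈ 0.0025
Since p ≈ 0.0025 < α = 0.05, reject H0; the evidence is statistically significant.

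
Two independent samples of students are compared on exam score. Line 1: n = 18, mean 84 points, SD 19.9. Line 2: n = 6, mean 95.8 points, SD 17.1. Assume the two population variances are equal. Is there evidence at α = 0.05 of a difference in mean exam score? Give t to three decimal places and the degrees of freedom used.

t = -1.297, df = 22

Let group 1 = line 1, group 2 = line 2. H0: μ_1 = μ_2; H1: μ_1 ≠ μ_2 (two-sample pooled-variance t-test, two-sided).
s_p² = [(18−1)·19.9² + (6−1)·17.1²]/(18+6−2) = 372.465
t = (84 − 95.8)/√[372.465·(1/18 + 1/6)] = -1.297
df = n₁ + n₂ − 2 = 22
Two-sided p-value ≈ 0.2081
Since p ≈ 0.2081 > α = 0.05, fail to reject H0; the evidence is not statistically significant.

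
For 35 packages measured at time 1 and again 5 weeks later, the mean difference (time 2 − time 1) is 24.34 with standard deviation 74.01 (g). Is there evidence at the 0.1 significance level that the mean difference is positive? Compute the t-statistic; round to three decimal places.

H0: μ_d = 0; H1: μ_d > 0 (paired t-test on the differences, right-tailed).
t = d̄/(s_d/√n) = 24.34/(74.01/√35) = 1.946
df = n − 1 = 34
p-value = P(T ≥ 1.946) ≈ 0.0300
Since p ≈ 0.0300 < α = 0.1, reject H0; the evidence is statistically significant.

1.946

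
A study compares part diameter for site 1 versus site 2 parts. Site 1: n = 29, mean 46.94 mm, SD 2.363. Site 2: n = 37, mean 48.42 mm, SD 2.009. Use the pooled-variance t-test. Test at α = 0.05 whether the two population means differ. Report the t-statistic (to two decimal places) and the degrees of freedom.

Let group 1 = site 1, group 2 = site 2. H0: μ_1 = μ_2; H1: μ_1 ≠ μ_2 (two-sample pooled-variance t-test, two-sided).
s_p² = [(29−1)·2.363² + (37−1)·2.009²]/(29+37−2) = 4.71319
t = (46.94 − 48.42)/√[4.71319·(1/29 + 1/37)] = -2.75
df = n₁ + n₂ − 2 = 64
Two-sided p-value ≈ 0.0078
Since p ≈ 0.0078 < α = 0.05, reject H0; the evidence is statistically significant.

t = -2.75, df = 64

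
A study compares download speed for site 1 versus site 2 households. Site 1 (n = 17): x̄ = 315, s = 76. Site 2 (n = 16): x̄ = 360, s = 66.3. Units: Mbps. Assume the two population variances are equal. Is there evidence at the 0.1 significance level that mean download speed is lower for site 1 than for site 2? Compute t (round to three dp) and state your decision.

t = -1.808; reject H0

Let group 1 = site 1, group 2 = site 2. H0: μ_1 = μ_2; H1: μ_1 < μ_2 (two-sample pooled-variance t-test, left-tailed).
s_p² = [(17−1)·76² + (16−1)·66.3²]/(17+16−2) = 5108.11
t = (315 − 360)/√[5108.11·(1/17 + 1/16)] = -1.808
df = n₁ + n₂ − 2 = 31
p-value = P(T ≤ -1.808) ≈ 0.0402
Since p ≈ 0.0402 < α = 0.1, reject H0; the evidence is statistically significant.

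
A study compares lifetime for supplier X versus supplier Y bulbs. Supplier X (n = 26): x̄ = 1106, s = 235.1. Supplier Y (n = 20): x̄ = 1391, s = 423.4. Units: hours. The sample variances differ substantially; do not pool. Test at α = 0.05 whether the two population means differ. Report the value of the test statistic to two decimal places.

-2.71

Let group 1 = supplier X, group 2 = supplier Y. H0: μ_1 = μ_2; H1: μ_1 ≠ μ_2 (Welch's two-sample t-test, two-sided).
t = (x̄_1 − x̄_2)/√(s_1²/n_1 + s_2²/n_2) = (1106 − 1391)/√(235.1²/26 + 423.4²/20) = -2.71
Welch–Satterthwaite df ≈ 27.89
Two-sided p-value ≈ 0.011
Since p ≈ 0.011 < α = 0.05, reject H0; the data support H1.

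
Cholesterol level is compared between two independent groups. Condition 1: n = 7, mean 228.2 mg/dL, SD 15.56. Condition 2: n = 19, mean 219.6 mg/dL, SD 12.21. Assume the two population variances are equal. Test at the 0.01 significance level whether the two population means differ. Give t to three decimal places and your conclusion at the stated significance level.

t = 1.482; fail to reject H0

Let group 1 = condition 1, group 2 = condition 2. H0: μ_1 = μ_2; H1: μ_1 ≠ μ_2 (two-sample pooled-variance t-test, two-sided).
s_p² = [(7−1)·15.56² + (19−1)·12.21²]/(7+19−2) = 172.341
t = (228.2 − 219.6)/√[172.341·(1/7 + 1/19)] = 1.482
df = n₁ + n₂ − 2 = 24
Two-sided p-value ≈ 0.1514
Since p ≈ 0.1514 > α = 0.01, fail to reject H0; the evidence is not statistically significant.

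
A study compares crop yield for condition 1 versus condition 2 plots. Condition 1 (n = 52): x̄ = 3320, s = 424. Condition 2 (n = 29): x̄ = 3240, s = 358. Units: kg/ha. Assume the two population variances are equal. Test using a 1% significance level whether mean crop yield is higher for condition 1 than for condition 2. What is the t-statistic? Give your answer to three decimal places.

0.859

Let group 1 = condition 1, group 2 = condition 2. H0: μ_1 = μ_2; H1: μ_1 > μ_2 (two-sample pooled-variance t-test, right-tailed).
s_p² = [(52−1)·424² + (29−1)·358²]/(52+29−2) = 161483
t = (3320 − 3240)/√[161483·(1/52 + 1/29)] = 0.859
df = n₁ + n₂ − 2 = 79
p-value = P(T ≥ 0.859) ≈ 0.1965
Since p ≈ 0.1965 > α = 0.01, fail to reject H0; the data do not provide sufficient evidence against H0.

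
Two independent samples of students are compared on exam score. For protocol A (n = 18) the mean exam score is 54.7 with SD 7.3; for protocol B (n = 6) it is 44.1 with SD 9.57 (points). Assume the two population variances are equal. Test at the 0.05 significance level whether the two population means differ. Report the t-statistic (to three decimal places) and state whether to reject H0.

Let group 1 = protocol A, group 2 = protocol B. H0: μ_1 = μ_2; H1: μ_1 ≠ μ_2 (two-sample pooled-variance t-test, two-sided).
s_p² = [(18−1)·7.3² + (6−1)·9.57²]/(18+6−2) = 61.9934
t = (54.7 − 44.1)/√[61.9934·(1/18 + 1/6)] = 2.856
df = n₁ + n₂ − 2 = 22
Two-sided p-value ≈ 0.0092
Since p ≈ 0.0092 < α = 0.05, reject H0; the evidence is statistically significant.

t = 2.856; reject H0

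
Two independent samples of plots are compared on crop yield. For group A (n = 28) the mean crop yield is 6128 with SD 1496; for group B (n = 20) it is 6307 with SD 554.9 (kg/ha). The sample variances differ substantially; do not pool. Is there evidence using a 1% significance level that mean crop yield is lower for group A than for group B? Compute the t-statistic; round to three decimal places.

Let group 1 = group A, group 2 = group B. H0: μ_1 = μ_2; H1: μ_1 < μ_2 (Welch's two-sample t-test, left-tailed).
t = (x̄_1 − x̄_2)/√(s_1²/n_1 + s_2²/n_2) = (6128 − 6307)/√(1496²/28 + 554.9²/20) = -0.580
Welch–Satterthwaite df ≈ 36.48
p-value = P(T ≤ -0.580) ≈ 0.283
Since p ≈ 0.283 > α = 0.01, fail to reject H0; the evidence is not statistically significant.

-0.580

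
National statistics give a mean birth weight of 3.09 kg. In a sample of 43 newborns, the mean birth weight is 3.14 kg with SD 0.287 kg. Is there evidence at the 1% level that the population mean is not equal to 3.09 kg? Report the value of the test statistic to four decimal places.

H0: μ = 3.09; H1: μ ≠ 3.09 (one-sample t-test, two-sided).
t = (x̄ − μ₀)/(s/√n) = (3.14 − 3.09)/(0.287/√43) = 1.1424
df = n − 1 = 42
Two-sided p-value ≈ 0.2598
Since p ≈ 0.2598 > α = 0.01, fail to reject H0; the evidence is not statistically significant.

1.1424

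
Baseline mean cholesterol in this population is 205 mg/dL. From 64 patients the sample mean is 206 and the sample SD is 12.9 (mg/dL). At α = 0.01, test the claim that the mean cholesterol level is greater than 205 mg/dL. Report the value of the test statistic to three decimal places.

0.620

H0: μ = 205; H1: μ > 205 (one-sample t-test, right-tailed).
t = (x̄ − μ₀)/(s/√n) = (206 − 205)/(12.9/√64) = 0.620
df = n − 1 = 63
p-value = P(T ≥ 0.620) ≈ 0.269
Since p ≈ 0.269 > α = 0.01, fail to reject H0; the evidence is not statistically significant.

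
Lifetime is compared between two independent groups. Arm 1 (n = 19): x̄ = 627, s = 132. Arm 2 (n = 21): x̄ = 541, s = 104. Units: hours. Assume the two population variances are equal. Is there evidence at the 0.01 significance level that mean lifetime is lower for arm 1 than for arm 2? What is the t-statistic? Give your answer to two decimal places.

2.30

Let group 1 = arm 1, group 2 = arm 2. H0: μ_1 = μ_2; H1: μ_1 < μ_2 (two-sample pooled-variance t-test, left-tailed).
s_p² = [(19−1)·132² + (21−1)·104²]/(19+21−2) = 13946.1
t = (627 − 541)/√[13946.1·(1/19 + 1/21)] = 2.30
df = n₁ + n₂ − 2 = 38
p-value = P(T ≤ 2.30) ≈ 0.986
Since p ≈ 0.986 > α = 0.01, fail to reject H0; the data do not provide sufficient evidence against H0.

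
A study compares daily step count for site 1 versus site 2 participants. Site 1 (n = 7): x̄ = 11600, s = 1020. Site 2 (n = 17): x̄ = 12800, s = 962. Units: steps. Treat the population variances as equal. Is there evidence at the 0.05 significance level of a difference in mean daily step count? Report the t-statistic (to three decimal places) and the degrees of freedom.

t = -2.732, df = 22

Let group 1 = site 1, group 2 = site 2. H0: μ_1 = μ_2; H1: μ_1 ≠ μ_2 (two-sample pooled-variance t-test, two-sided).
s_p² = [(7−1)·1020² + (17−1)·962²]/(7+17−2) = 956796
t = (11600 − 12800)/√[956796·(1/7 + 1/17)] = -2.732
df = n₁ + n₂ − 2 = 22
Two-sided p-value ≈ 0.012
Since p ≈ 0.012 < α = 0.05, reject H0; the evidence is statistically significant.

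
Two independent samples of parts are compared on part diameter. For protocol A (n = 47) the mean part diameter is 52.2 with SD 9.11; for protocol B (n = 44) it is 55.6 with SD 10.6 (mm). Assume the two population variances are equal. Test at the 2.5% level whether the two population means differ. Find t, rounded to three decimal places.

Let group 1 = protocol A, group 2 = protocol B. H0: μ_1 = μ_2; H1: μ_1 ≠ μ_2 (two-sample pooled-variance t-test, two-sided).
s_p² = [(47−1)·9.11² + (44−1)·10.6²]/(47+44−2) = 97.1811
t = (52.2 − 55.6)/√[97.1811·(1/47 + 1/44)] = -1.644
df = n₁ + n₂ − 2 = 89
Two-sided p-value ≈ 0.104
Since p ≈ 0.104 > α = 0.025, fail to reject H0; the data do not provide sufficient evidence against H0.

-1.644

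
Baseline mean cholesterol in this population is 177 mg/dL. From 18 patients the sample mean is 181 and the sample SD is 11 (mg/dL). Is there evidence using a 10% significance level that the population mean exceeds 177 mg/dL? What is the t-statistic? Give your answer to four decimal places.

1.5428

H0: μ = 177; H1: μ > 177 (one-sample t-test, right-tailed).
t = (x̄ − μ₀)/(s/√n) = (181 − 177)/(11/√18) = 1.5428
df = n − 1 = 17
p-value = P(T ≥ 1.5428) ≈ 0.071
Since p ≈ 0.071 < α = 0.1, reject H0; the evidence is statistically significant.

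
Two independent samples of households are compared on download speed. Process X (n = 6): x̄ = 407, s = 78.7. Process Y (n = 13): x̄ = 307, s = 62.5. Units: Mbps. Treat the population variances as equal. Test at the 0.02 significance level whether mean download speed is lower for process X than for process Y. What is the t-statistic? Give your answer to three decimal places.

Let group 1 = process X, group 2 = process Y. H0: μ_1 = μ_2; H1: μ_1 < μ_2 (two-sample pooled-variance t-test, left-tailed).
s_p² = [(6−1)·78.7² + (13−1)·62.5²]/(6+13−2) = 4579.03
t = (407 − 307)/√[4579.03·(1/6 + 1/13)] = 2.994
df = n₁ + n₂ − 2 = 17
p-value = P(T ≤ 2.994) ≈ 0.996
Since p ≈ 0.996 > α = 0.02, fail to reject H0; the data do not provide sufficient evidence against H0.

2.994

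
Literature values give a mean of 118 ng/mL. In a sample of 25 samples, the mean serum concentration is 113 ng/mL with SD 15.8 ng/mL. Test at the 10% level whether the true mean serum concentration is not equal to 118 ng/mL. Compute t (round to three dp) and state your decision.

H0: μ = 118; H1: μ ≠ 118 (one-sample t-test, two-sided).
t = (x̄ − μ₀)/(s/√n) = (113 − 118)/(15.8/√25) = -1.582
df = n − 1 = 24
Two-sided p-value ≈ 0.127
Since p ≈ 0.127 > α = 0.1, fail to reject H0; the data do not provide sufficient evidence against H0.

t = -1.582; fail to reject H0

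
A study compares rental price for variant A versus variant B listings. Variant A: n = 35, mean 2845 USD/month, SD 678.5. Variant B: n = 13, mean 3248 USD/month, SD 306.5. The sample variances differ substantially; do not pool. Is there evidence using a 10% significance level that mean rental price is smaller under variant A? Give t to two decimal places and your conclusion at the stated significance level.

t = -2.82; reject H0

Let group 1 = variant A, group 2 = variant B. H0: μ_1 = μ_2; H1: μ_1 < μ_2 (Welch's two-sample t-test, left-tailed).
t = (x̄_1 − x̄_2)/√(s_1²/n_1 + s_2²/n_2) = (2845 − 3248)/√(678.5²/35 + 306.5²/13) = -2.82
Welch–Satterthwaite df ≈ 44.00
p-value = P(T ≤ -2.82) ≈ 0.0036
Since p ≈ 0.0036 < α = 0.1, reject H0; the data support H1.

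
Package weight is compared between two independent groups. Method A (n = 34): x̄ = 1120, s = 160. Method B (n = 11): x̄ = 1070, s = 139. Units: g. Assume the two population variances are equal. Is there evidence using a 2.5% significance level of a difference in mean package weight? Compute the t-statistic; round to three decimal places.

0.928

Let group 1 = method A, group 2 = method B. H0: μ_1 = μ_2; H1: μ_1 ≠ μ_2 (two-sample pooled-variance t-test, two-sided).
s_p² = [(34−1)·160² + (11−1)·139²]/(34+11−2) = 24139.8
t = (1120 − 1070)/√[24139.8·(1/34 + 1/11)] = 0.928
df = n₁ + n₂ − 2 = 43
Two-sided p-value ≈ 0.3587
Since p ≈ 0.3587 > α = 0.025, fail to reject H0; the data do not provide sufficient evidence against H0.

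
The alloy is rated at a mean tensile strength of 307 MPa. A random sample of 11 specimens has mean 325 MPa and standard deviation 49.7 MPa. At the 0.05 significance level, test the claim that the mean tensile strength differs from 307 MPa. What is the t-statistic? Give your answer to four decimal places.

1.2012

H0: μ = 307; H1: μ ≠ 307 (one-sample t-test, two-sided).
t = (x̄ − μ₀)/(s/√n) = (325 − 307)/(49.7/√11) = 1.2012
df = n − 1 = 10
Two-sided p-value ≈ 0.2574
Since p ≈ 0.2574 > α = 0.05, fail to reject H0; the evidence is not statistically significant.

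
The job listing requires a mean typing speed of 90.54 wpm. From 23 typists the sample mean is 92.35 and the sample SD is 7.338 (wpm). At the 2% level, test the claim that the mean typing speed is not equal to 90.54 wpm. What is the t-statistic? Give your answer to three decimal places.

H0: μ = 90.54; H1: μ ≠ 90.54 (one-sample t-test, two-sided).
t = (x̄ − μ₀)/(s/√n) = (92.35 − 90.54)/(7.338/√23) = 1.183
df = n − 1 = 22
Two-sided p-value ≈ 0.249
Since p ≈ 0.249 > α = 0.02, fail to reject H0; the data do not provide sufficient evidence against H0.

1.183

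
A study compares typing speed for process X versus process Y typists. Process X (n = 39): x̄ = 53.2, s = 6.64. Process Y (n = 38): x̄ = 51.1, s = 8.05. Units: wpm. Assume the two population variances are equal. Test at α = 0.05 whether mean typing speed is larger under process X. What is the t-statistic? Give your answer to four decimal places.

1.2502

Let group 1 = process X, group 2 = process Y. H0: μ_1 = μ_2; H1: μ_1 > μ_2 (two-sample pooled-variance t-test, right-tailed).
s_p² = [(39−1)·6.64² + (38−1)·8.05²]/(39+38−2) = 54.308
t = (53.2 − 51.1)/√[54.308·(1/39 + 1/38)] = 1.2502
df = n₁ + n₂ − 2 = 75
p-value = P(T ≥ 1.2502) ≈ 0.1076
Since p ≈ 0.1076 > α = 0.05, fail to reject H0; the evidence is not statistically significant.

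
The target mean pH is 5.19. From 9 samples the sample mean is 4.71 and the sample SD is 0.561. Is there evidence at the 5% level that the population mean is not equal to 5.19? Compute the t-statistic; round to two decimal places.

H0: μ = 5.19; H1: μ ≠ 5.19 (one-sample t-test, two-sided).
t = (x̄ − μ₀)/(s/√n) = (4.71 − 5.19)/(0.561/√9) = -2.57
df = n − 1 = 8
Two-sided p-value ≈ 0.033
Since p ≈ 0.033 < α = 0.05, reject H0; the evidence is statistically significant.

-2.57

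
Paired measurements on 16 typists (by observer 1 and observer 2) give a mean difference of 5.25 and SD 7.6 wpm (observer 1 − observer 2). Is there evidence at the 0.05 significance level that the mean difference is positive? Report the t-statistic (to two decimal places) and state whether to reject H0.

t = 2.76; reject H0

H0: μ_d = 0; H1: μ_d > 0 (paired t-test on the differences, right-tailed).
t = d̄/(s_d/√n) = 5.25/(7.6/√16) = 2.76
df = n − 1 = 15
p-value = P(T ≥ 2.76) ≈ 0.0072
Since p ≈ 0.0072 < α = 0.05, reject H0; the evidence is statistically significant.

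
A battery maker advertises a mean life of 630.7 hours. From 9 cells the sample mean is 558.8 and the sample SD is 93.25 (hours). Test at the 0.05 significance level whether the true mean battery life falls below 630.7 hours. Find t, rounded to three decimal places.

-2.313

H0: μ = 630.7; H1: μ < 630.7 (one-sample t-test, left-tailed).
t = (x̄ − μ₀)/(s/√n) = (558.8 − 630.7)/(93.25/√9) = -2.313
df = n − 1 = 8
p-value = P(T ≤ -2.313) ≈ 0.025
Since p ≈ 0.025 < α = 0.05, reject H0; the evidence is statistically significant.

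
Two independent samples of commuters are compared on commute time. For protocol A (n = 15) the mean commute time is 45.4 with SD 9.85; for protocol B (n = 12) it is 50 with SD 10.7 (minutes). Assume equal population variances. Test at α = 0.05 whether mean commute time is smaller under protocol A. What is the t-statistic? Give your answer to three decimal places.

Let group 1 = protocol A, group 2 = protocol B. H0: μ_1 = μ_2; H1: μ_1 < μ_2 (two-sample pooled-variance t-test, left-tailed).
s_p² = [(15−1)·9.85² + (12−1)·10.7²]/(15+12−2) = 104.708
t = (45.4 − 50)/√[104.708·(1/15 + 1/12)] = -1.161
df = n₁ + n₂ − 2 = 25
p-value = P(T ≤ -1.161) ≈ 0.1284
Since p ≈ 0.1284 > α = 0.05, fail to reject H0; the data do not provide sufficient evidence against H0.

-1.161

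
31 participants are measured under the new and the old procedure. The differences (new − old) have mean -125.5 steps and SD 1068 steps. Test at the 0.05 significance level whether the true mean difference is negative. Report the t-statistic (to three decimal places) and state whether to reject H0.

H0: μ_d = 0; H1: μ_d < 0 (paired t-test on the differences, left-tailed).
t = d̄/(s_d/√n) = -125.5/(1068/√31) = -0.654
df = n − 1 = 30
p-value = P(T ≤ -0.654) ≈ 0.2590
Since p ≈ 0.2590 > α = 0.05, fail to reject H0; the data do not provide sufficient evidence against H0.

t = -0.654; fail to reject H0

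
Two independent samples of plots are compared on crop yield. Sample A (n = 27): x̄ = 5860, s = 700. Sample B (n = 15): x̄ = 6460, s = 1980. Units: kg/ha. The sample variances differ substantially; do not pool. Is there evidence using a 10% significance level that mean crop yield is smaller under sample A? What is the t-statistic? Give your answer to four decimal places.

-1.1349

Let group 1 = sample A, group 2 = sample B. H0: μ_1 = μ_2; H1: μ_1 < μ_2 (Welch's two-sample t-test, left-tailed).
t = (x̄_1 − x̄_2)/√(s_1²/n_1 + s_2²/n_2) = (5860 − 6460)/√(700²/27 + 1980²/15) = -1.1349
Welch–Satterthwaite df ≈ 15.97
p-value = P(T ≤ -1.1349) ≈ 0.1366
Since p ≈ 0.1366 > α = 0.1, fail to reject H0; the evidence is not statistically significant.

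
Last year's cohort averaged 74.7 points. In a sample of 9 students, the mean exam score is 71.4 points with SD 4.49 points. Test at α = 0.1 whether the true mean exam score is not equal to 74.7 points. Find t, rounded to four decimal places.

H0: μ = 74.7; H1: μ ≠ 74.7 (one-sample t-test, two-sided).
t = (x̄ − μ₀)/(s/√n) = (71.4 − 74.7)/(4.49/√9) = -2.2049
df = n − 1 = 8
Two-sided p-value ≈ 0.059
Since p ≈ 0.059 < α = 0.1, reject H0; the data support H1.

-2.2049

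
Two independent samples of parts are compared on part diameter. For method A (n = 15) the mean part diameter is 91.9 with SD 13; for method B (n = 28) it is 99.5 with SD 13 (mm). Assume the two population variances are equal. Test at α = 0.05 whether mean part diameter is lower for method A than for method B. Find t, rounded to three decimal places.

Let group 1 = method A, group 2 = method B. H0: μ_1 = μ_2; H1: μ_1 < μ_2 (two-sample pooled-variance t-test, left-tailed).
s_p² = [(15−1)·13² + (28−1)·13²]/(15+28−2) = 169
t = (91.9 − 99.5)/√[169·(1/15 + 1/28)] = -1.827
df = n₁ + n₂ − 2 = 41
p-value = P(T ≤ -1.827) ≈ 0.037
Since p ≈ 0.037 < α = 0.05, reject H0; the data support H1.

-1.827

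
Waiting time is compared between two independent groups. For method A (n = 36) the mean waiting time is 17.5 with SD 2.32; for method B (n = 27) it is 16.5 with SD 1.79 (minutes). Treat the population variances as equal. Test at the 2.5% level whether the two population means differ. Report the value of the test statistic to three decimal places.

1.861

Let group 1 = method A, group 2 = method B. H0: μ_1 = μ_2; H1: μ_1 ≠ μ_2 (two-sample pooled-variance t-test, two-sided).
s_p² = [(36−1)·2.32² + (27−1)·1.79²]/(36+27−2) = 4.45394
t = (17.5 − 16.5)/√[4.45394·(1/36 + 1/27)] = 1.861
df = n₁ + n₂ − 2 = 61
Two-sided p-value ≈ 0.068
Since p ≈ 0.068 > α = 0.025, fail to reject H0; the data do not provide sufficient evidence against H0.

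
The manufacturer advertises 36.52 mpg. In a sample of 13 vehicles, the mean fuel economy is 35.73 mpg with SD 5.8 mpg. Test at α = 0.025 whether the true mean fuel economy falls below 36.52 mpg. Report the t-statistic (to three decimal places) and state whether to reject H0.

t = -0.491; fail to reject H0

H0: μ = 36.52; H1: μ < 36.52 (one-sample t-test, left-tailed).
t = (x̄ − μ₀)/(s/√n) = (35.73 − 36.52)/(5.8/√13) = -0.491
df = n − 1 = 12
p-value = P(T ≤ -0.491) ≈ 0.316
Since p ≈ 0.316 > α = 0.025, fail to reject H0; the data do not provide sufficient evidence against H0.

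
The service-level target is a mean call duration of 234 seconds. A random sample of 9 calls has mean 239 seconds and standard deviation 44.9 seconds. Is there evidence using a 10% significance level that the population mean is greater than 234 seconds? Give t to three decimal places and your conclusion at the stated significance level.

H0: μ = 234; H1: μ > 234 (one-sample t-test, right-tailed).
t = (x̄ − μ₀)/(s/√n) = (239 − 234)/(44.9/√9) = 0.334
df = n − 1 = 8
p-value = P(T ≥ 0.334) ≈ 0.3735
Since p ≈ 0.3735 > α = 0.1, fail to reject H0; the data do not provide sufficient evidence against H0.

t = 0.334; fail to reject H0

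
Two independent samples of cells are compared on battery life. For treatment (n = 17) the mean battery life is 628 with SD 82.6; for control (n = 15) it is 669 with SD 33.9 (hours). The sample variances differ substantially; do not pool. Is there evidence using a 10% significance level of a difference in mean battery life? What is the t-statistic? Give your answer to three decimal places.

Let group 1 = treatment, group 2 = control. H0: μ_1 = μ_2; H1: μ_1 ≠ μ_2 (Welch's two-sample t-test, two-sided).
t = (x̄_1 − x̄_2)/√(s_1²/n_1 + s_2²/n_2) = (628 − 669)/√(82.6²/17 + 33.9²/15) = -1.875
Welch–Satterthwaite df ≈ 21.78
Two-sided p-value ≈ 0.0742
Since p ≈ 0.0742 < α = 0.1, reject H0; the evidence is statistically significant.

-1.875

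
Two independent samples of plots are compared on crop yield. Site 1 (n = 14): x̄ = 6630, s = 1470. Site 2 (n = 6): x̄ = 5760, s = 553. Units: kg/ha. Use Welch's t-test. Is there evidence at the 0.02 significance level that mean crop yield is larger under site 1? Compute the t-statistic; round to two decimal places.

Let group 1 = site 1, group 2 = site 2. H0: μ_1 = μ_2; H1: μ_1 > μ_2 (Welch's two-sample t-test, right-tailed).
t = (x̄_1 − x̄_2)/√(s_1²/n_1 + s_2²/n_2) = (6630 − 5760)/√(1470²/14 + 553²/6) = 1.92
Welch–Satterthwaite df ≈ 17.92
p-value = P(T ≥ 1.92) ≈ 0.0355
Since p ≈ 0.0355 > α = 0.02, fail to reject H0; the data do not provide sufficient evidence against H0.

1.92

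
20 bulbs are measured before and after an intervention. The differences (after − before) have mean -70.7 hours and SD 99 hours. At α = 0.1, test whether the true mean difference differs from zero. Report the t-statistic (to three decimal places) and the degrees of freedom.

H0: μ_d = 0; H1: μ_d ≠ 0 (paired t-test on the differences, two-sided).
t = d̄/(s_d/√n) = -70.7/(99/√20) = -3.194
df = n − 1 = 19
Two-sided p-value ≈ 0.0048
Since p ≈ 0.0048 < α = 0.1, reject H0; the data support H1.

t = -3.194, df = 19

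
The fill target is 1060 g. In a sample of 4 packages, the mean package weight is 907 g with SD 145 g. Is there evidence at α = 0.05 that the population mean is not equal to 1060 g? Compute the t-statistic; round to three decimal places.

-2.110

H0: μ = 1060; H1: μ ≠ 1060 (one-sample t-test, two-sided).
t = (x̄ − μ₀)/(s/√n) = (907 − 1060)/(145/√4) = -2.110
df = n − 1 = 3
Two-sided p-value ≈ 0.1253
Since p ≈ 0.1253 > α = 0.05, fail to reject H0; the data do not provide sufficient evidence against H0.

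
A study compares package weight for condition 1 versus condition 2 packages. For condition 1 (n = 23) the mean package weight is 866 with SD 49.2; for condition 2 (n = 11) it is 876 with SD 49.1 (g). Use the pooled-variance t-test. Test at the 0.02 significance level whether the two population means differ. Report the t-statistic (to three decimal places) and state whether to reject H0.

t = -0.555; fail to reject H0

Let group 1 = condition 1, group 2 = condition 2. H0: μ_1 = μ_2; H1: μ_1 ≠ μ_2 (two-sample pooled-variance t-test, two-sided).
s_p² = [(23−1)·49.2² + (11−1)·49.1²]/(23+11−2) = 2417.57
t = (866 − 876)/√[2417.57·(1/23 + 1/11)] = -0.555
df = n₁ + n₂ − 2 = 32
Two-sided p-value ≈ 0.5829
Since p ≈ 0.5829 > α = 0.02, fail to reject H0; the evidence is not statistically significant.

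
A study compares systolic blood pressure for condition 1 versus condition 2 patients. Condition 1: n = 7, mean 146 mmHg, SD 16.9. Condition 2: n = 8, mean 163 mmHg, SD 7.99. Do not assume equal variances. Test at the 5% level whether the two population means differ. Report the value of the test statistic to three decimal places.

Let group 1 = condition 1, group 2 = condition 2. H0: μ_1 = μ_2; H1: μ_1 ≠ μ_2 (Welch's two-sample t-test, two-sided).
t = (x̄_1 − x̄_2)/√(s_1²/n_1 + s_2²/n_2) = (146 − 163)/√(16.9²/7 + 7.99²/8) = -2.434
Welch–Satterthwaite df ≈ 8.30
Two-sided p-value ≈ 0.040
Since p ≈ 0.040 < α = 0.05, reject H0; the data support H1.

-2.434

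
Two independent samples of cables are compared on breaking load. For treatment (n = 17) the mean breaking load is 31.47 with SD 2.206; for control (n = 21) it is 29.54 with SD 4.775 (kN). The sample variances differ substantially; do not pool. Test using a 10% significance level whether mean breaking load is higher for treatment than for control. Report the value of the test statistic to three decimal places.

Let group 1 = treatment, group 2 = control. H0: μ_1 = μ_2; H1: μ_1 > μ_2 (Welch's two-sample t-test, right-tailed).
t = (x̄_1 − x̄_2)/√(s_1²/n_1 + s_2²/n_2) = (31.47 − 29.54)/√(2.206²/17 + 4.775²/21) = 1.648
Welch–Satterthwaite df ≈ 29.38
p-value = P(T ≥ 1.648) ≈ 0.0550
Since p ≈ 0.0550 < α = 0.1, reject H0; the data support H1.

1.648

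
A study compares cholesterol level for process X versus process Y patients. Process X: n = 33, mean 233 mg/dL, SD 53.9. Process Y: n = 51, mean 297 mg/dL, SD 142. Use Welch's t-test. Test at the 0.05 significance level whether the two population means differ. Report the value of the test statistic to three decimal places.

-2.911

Let group 1 = process X, group 2 = process Y. H0: μ_1 = μ_2; H1: μ_1 ≠ μ_2 (Welch's two-sample t-test, two-sided).
t = (x̄_1 − x̄_2)/√(s_1²/n_1 + s_2²/n_2) = (233 − 297)/√(53.9²/33 + 142²/51) = -2.911
Welch–Satterthwaite df ≈ 69.37
Two-sided p-value ≈ 0.0048
Since p ≈ 0.0048 < α = 0.05, reject H0; the data support H1.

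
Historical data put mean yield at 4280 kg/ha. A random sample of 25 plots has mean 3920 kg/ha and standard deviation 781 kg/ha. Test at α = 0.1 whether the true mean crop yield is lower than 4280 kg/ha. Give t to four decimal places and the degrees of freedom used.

t = -2.3047, df = 24

H0: μ = 4280; H1: μ < 4280 (one-sample t-test, left-tailed).
t = (x̄ − μ₀)/(s/√n) = (3920 − 4280)/(781/√25) = -2.3047
df = n − 1 = 24
p-value = P(T ≤ -2.3047) ≈ 0.015
Since p ≈ 0.015 < α = 0.1, reject H0; the data support H1.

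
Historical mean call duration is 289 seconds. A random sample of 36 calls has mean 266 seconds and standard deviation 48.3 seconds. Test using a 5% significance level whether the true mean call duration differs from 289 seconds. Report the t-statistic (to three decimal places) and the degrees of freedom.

H0: μ = 289; H1: μ ≠ 289 (one-sample t-test, two-sided).
t = (x̄ − μ₀)/(s/√n) = (266 − 289)/(48.3/√36) = -2.857
df = n − 1 = 35
Two-sided p-value ≈ 0.007
Since p ≈ 0.007 < α = 0.05, reject H0; the evidence is statistically significant.

t = -2.857, df = 35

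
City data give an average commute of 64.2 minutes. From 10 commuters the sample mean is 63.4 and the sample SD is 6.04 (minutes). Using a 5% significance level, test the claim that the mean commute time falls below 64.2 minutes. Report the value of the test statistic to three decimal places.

H0: μ = 64.2; H1: μ < 64.2 (one-sample t-test, left-tailed).
t = (x̄ − μ₀)/(s/√n) = (63.4 − 64.2)/(6.04/√10) = -0.419
df = n − 1 = 9
p-value = P(T ≤ -0.419) ≈ 0.343
Since p ≈ 0.343 > α = 0.05, fail to reject H0; the evidence is not statistically significant.

-0.419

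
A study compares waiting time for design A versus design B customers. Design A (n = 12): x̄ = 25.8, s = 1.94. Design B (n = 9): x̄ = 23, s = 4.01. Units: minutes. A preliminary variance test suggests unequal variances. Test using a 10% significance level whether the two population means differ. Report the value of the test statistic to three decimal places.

Let group 1 = design A, group 2 = design B. H0: μ_1 = μ_2; H1: μ_1 ≠ μ_2 (Welch's two-sample t-test, two-sided).
t = (x̄_1 − x̄_2)/√(s_1²/n_1 + s_2²/n_2) = (25.8 − 23)/√(1.94²/12 + 4.01²/9) = 1.932
Welch–Satterthwaite df ≈ 10.81
Two-sided p-value ≈ 0.0800
Since p ≈ 0.0800 < α = 0.1, reject H0; the data support H1.

1.932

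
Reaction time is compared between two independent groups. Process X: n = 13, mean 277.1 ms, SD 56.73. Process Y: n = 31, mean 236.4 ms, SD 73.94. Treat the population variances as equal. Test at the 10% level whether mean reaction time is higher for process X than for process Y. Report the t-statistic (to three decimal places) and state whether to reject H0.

Let group 1 = process X, group 2 = process Y. H0: μ_1 = μ_2; H1: μ_1 > μ_2 (two-sample pooled-variance t-test, right-tailed).
s_p² = [(13−1)·56.73² + (31−1)·73.94²]/(13+31−2) = 4824.6
t = (277.1 − 236.4)/√[4824.6·(1/13 + 1/31)] = 1.773
df = n₁ + n₂ − 2 = 42
p-value = P(T ≥ 1.773) ≈ 0.0417
Since p ≈ 0.0417 < α = 0.1, reject H0; the data support H1.

t = 1.773; reject H0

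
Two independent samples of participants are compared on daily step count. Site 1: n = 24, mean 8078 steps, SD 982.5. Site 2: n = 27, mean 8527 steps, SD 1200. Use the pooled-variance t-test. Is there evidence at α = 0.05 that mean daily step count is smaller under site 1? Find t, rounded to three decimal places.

-1.451

Let group 1 = site 1, group 2 = site 2. H0: μ_1 = μ_2; H1: μ_1 < μ_2 (two-sample pooled-variance t-test, left-tailed).
s_p² = [(24−1)·982.5² + (27−1)·1200²]/(24+27−2) = 1217180
t = (8078 − 8527)/√[1217180·(1/24 + 1/27)] = -1.451
df = n₁ + n₂ − 2 = 49
p-value = P(T ≤ -1.451) ≈ 0.0766
Since p ≈ 0.0766 > α = 0.05, fail to reject H0; the data do not provide sufficient evidence against H0.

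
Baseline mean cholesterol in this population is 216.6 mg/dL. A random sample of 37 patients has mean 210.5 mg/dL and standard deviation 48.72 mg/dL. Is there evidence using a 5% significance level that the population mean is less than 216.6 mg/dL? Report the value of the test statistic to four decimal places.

H0: μ = 216.6; H1: μ < 216.6 (one-sample t-test, left-tailed).
t = (x̄ − μ₀)/(s/√n) = (210.5 − 216.6)/(48.72/√37) = -0.7616
df = n − 1 = 36
p-value = P(T ≤ -0.7616) ≈ 0.226
Since p ≈ 0.226 > α = 0.05, fail to reject H0; the data do not provide sufficient evidence against H0.

-0.7616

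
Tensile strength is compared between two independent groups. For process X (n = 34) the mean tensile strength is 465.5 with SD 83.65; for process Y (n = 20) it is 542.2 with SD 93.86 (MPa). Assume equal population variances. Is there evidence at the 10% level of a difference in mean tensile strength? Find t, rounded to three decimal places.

Let group 1 = process X, group 2 = process Y. H0: μ_1 = μ_2; H1: μ_1 ≠ μ_2 (two-sample pooled-variance t-test, two-sided).
s_p² = [(34−1)·83.65² + (20−1)·93.86²]/(34+20−2) = 7659.54
t = (465.5 − 542.2)/√[7659.54·(1/34 + 1/20)] = -3.110
df = n₁ + n₂ − 2 = 52
Two-sided p-value ≈ 0.0030
Since p ≈ 0.0030 < α = 0.1, reject H0; the data support H1.

-3.110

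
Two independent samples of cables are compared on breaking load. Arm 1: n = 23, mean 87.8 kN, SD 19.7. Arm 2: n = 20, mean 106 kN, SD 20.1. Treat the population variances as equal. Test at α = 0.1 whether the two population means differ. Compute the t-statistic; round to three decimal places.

Let group 1 = arm 1, group 2 = arm 2. H0: μ_1 = μ_2; H1: μ_1 ≠ μ_2 (two-sample pooled-variance t-test, two-sided).
s_p² = [(23−1)·19.7² + (20−1)·20.1²]/(23+20−2) = 395.468
t = (87.8 − 106)/√[395.468·(1/23 + 1/20)] = -2.993
df = n₁ + n₂ − 2 = 41
Two-sided p-value ≈ 0.005
Since p ≈ 0.005 < α = 0.1, reject H0; the evidence is statistically significant.

-2.993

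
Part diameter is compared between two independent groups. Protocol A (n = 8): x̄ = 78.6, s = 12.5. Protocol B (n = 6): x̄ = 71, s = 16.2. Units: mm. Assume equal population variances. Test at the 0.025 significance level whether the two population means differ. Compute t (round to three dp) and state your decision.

Let group 1 = protocol A, group 2 = protocol B. H0: μ_1 = μ_2; H1: μ_1 ≠ μ_2 (two-sample pooled-variance t-test, two-sided).
s_p² = [(8−1)·12.5² + (6−1)·16.2²]/(8+6−2) = 200.496
t = (78.6 − 71)/√[200.496·(1/8 + 1/6)] = 0.994
df = n₁ + n₂ − 2 = 12
Two-sided p-value ≈ 0.340
Since p ≈ 0.340 > α = 0.025, fail to reject H0; the data do not provide sufficient evidence against H0.

t = 0.994; fail to reject H0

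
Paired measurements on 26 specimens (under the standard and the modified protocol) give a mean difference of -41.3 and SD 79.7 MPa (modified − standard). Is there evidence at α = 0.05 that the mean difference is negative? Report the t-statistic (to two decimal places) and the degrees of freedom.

t = -2.64, df = 25

H0: μ_d = 0; H1: μ_d < 0 (paired t-test on the differences, left-tailed).
t = d̄/(s_d/√n) = -41.3/(79.7/√26) = -2.64
df = n − 1 = 25
p-value = P(T ≤ -2.64) ≈ 0.007
Since p ≈ 0.007 < α = 0.05, reject H0; the evidence is statistically significant.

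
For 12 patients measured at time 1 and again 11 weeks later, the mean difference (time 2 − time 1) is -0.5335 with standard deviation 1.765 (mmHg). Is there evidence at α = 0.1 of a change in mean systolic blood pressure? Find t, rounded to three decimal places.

-1.047

H0: μ_d = 0; H1: μ_d ≠ 0 (paired t-test on the differences, two-sided).
t = d̄/(s_d/√n) = -0.5335/(1.765/√12) = -1.047
df = n − 1 = 11
Two-sided p-value ≈ 0.318
Since p ≈ 0.318 > α = 0.1, fail to reject H0; the data do not provide sufficient evidence against H0.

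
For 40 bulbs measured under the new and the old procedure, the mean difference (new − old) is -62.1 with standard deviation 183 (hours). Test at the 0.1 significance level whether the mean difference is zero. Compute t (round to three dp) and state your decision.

t = -2.146; reject H0

H0: μ_d = 0; H1: μ_d ≠ 0 (paired t-test on the differences, two-sided).
t = d̄/(s_d/√n) = -62.1/(183/√40) = -2.146
df = n − 1 = 39
Two-sided p-value ≈ 0.0381
Since p ≈ 0.0381 < α = 0.1, reject H0; the data support H1.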